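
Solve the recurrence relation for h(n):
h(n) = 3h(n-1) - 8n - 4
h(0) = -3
First-order linear with linear forcing.
Homogeneous solution: h_h(n) = A·(3)^n.
Try particular h_p(n) = pn + q. Substituting:
  pn + q = 3(p(n-1) + q) - 8n - 4.
Matching the n-coefficient: p = 3p - 8 ⇒ p = 4.
Matching constants: q = -3p + 3q - 4 ⇒ q = 8.
General: h(n) = A·(3)^n + 4 n + 8.
Apply h(0) = -3: A + 8 = -3 ⇒ A = -11.
So h(n) = - 11 \cdot 3^{n} + 4 n + 8.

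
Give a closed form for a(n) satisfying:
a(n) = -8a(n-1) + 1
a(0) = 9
First-order linear non-homogeneous.
Homogeneous solution: a_h(n) = A·(-8)^n.
Try constant particular solution a_p = K: K = -8K + 1 ⇒ K = \frac{1}{9}.
General: a(n) = A·(-8)^n + \frac{1}{9}.
Apply a(0) = 9: A + \frac{1}{9} = 9 ⇒ A = \frac{80}{9}.
So a(n) = \frac{80 \left(-8\right)^{n}}{9} + \frac{1}{9}.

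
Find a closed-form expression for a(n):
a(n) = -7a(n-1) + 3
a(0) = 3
First-order linear non-homogeneous.
Homogeneous solution: a_h(n) = A·(-7)^n.
Try constant particular solution a_p = K: K = -7K + 3 ⇒ K = \frac{3}{8}.
General: a(n) = A·(-7)^n + \frac{3}{8}.
Apply a(0) = 3: A + \frac{3}{8} = 3 ⇒ A = \frac{21}{8}.
So a(n) = \frac{21 \left(-7\right)^{n}}{8} + \frac{3}{8}.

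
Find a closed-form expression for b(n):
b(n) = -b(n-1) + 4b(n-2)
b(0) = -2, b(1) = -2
Characteristic equation: x² + x - 4 = 0.
Discriminant Δ = (-1)² + 4·(4) = 17.
Roots r₁,₂ = (-1 ± √17)/2, so r₁ = - \frac{1}{2} + \frac{\sqrt{17}}{2}, r₂ = - \frac{\sqrt{17}}{2} - \frac{1}{2}.
General solution: b(n) = A·r₁^n + B·r₂^n.
From the initial conditions, A + B = -2 and r₁A + r₂B = -2.
Since r₁ - r₂ = √17: A = (-2 - (-2)r₂)/√17 = -1 - \frac{3 \sqrt{17}}{17}, and B = -2 - A = -1 + \frac{3 \sqrt{17}}{17}.
So b(n) = \left(-1 - \frac{3 \sqrt{17}}{17}\right)\left(- \frac{1}{2} + \frac{\sqrt{17}}{2}\right)^n + \left(-1 + \frac{3 \sqrt{17}}{17}\right)\left(- \frac{\sqrt{17}}{2} - \frac{1}{2}\right)^n.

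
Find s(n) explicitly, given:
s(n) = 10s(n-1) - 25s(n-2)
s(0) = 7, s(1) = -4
Characteristic equation: x² - 10x + 25 = 0, which is (x - (5))².
Repeated root r = 5.
General solution: s(n) = (A + Bn)·(5)^n.
From s(0) = 7: A = 7.
From s(1) = -4: (A + B)·(5) = -4 ⇒ B = - \frac{39}{5}.
So s(n) = \left(7 - \frac{39 n}{5}\right) \cdot (5)^n.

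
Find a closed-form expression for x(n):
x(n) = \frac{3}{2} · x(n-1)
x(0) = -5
Pure geometric recurrence with ratio \frac{3}{2}.
By induction x(n) = x(0) · (\frac{3}{2})^n = - 5 \left(\frac{3}{2}\right)^{n}.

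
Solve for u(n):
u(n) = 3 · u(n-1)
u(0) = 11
Pure geometric recurrence with ratio 3.
By induction u(n) = u(0) · (3)^n = 11 \cdot 3^{n}.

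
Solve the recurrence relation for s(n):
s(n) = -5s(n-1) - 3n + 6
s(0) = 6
First-order linear with linear forcing.
Homogeneous solution: s_h(n) = A·(-5)^n.
Try particular s_p(n) = pn + q. Substituting:
  pn + q = -5(p(n-1) + q) - 3n + 6.
Matching the n-coefficient: p = -5p - 3 ⇒ p = - \frac{1}{2}.
Matching constants: q = 5p - 5q + 6 ⇒ q = \frac{7}{12}.
General: s(n) = A·(-5)^n - \frac{n}{2} + \frac{7}{12}.
Apply s(0) = 6: A + \frac{7}{12} = 6 ⇒ A = \frac{65}{12}.
So s(n) = \frac{65 \left(-5\right)^{n}}{12} - \frac{n}{2} + \frac{7}{12}.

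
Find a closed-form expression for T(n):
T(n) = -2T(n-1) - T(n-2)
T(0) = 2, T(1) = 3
Characteristic equation: x² + 2x + 1 = 0, which is (x - (-1))².
Repeated root r = -1.
General solution: T(n) = (A + Bn)·(-1)^n.
From T(0) = 2: A = 2.
From T(1) = 3: (A + B)·(-1) = 3 ⇒ B = -5.
So T(n) = \left(2 - 5 n\right) \cdot (-1)^n.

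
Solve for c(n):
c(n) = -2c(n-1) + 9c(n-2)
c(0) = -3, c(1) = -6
Characteristic equation: x² + 2x - 9 = 0.
Discriminant Δ = (-2)² + 4·(9) = 40.
Roots r₁,₂ = (-2 ± √40)/2, so r₁ = -1 + \sqrt{10}, r₂ = - \sqrt{10} - 1.
General solution: c(n) = A·r₁^n + B·r₂^n.
From the initial conditions, A + B = -3 and r₁A + r₂B = -6.
Since r₁ - r₂ = √40: A = (-6 - (-3)r₂)/√40 = - \frac{3}{2} - \frac{9 \sqrt{10}}{20}, and B = -3 - A = - \frac{3}{2} + \frac{9 \sqrt{10}}{20}.
So c(n) = \left(- \frac{3}{2} - \frac{9 \sqrt{10}}{20}\right)\left(-1 + \sqrt{10}\right)^n + \left(- \frac{3}{2} + \frac{9 \sqrt{10}}{20}\right)\left(- \sqrt{10} - 1\right)^n.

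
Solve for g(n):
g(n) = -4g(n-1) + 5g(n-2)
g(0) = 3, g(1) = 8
Characteristic equation: x² + 4x - 5 = 0, which factors as (x - (1))(x - (-5)) = 0.
Roots r₁ = 1, r₂ = -5 (distinct).
General solution: g(n) = A·(1)^n + B·(-5)^n.
From g(0) = 3: A + B = 3.
From g(1) = 8: A - 5B = 8.
Solving: A = \frac{23}{6}, B = - \frac{5}{6}.
So g(n) = \frac{23}{6} - \frac{5 \left(-5\right)^{n}}{6}.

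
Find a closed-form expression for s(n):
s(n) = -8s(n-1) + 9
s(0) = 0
First-order linear non-homogeneous.
Homogeneous solution: s_h(n) = A·(-8)^n.
Try constant particular solution s_p = K: K = -8K + 9 ⇒ K = 1.
General: s(n) = A·(-8)^n + 1.
Apply s(0) = 0: A + 1 = 0 ⇒ A = -1.
So s(n) = 1 - \left(-8\right)^{n}.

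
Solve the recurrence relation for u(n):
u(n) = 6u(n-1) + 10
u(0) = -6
First-order linear non-homogeneous.
Homogeneous solution: u_h(n) = A·(6)^n.
Try constant particular solution u_p = K: K = 6K + 10 ⇒ K = -2.
General: u(n) = A·(6)^n - 2.
Apply u(0) = -6: A - 2 = -6 ⇒ A = -4.
So u(n) = - 4 \cdot 6^{n} - 2.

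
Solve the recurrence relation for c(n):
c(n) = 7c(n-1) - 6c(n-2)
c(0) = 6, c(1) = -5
Characteristic equation: x² - 7x + 6 = 0, which factors as (x - (6))(x - (1)) = 0.
Roots r₁ = 6, r₂ = 1 (distinct).
General solution: c(n) = A·(6)^n + B·(1)^n.
From c(0) = 6: A + B = 6.
From c(1) = -5: 6A + B = -5.
Solving: A = - \frac{11}{5}, B = \frac{41}{5}.
So c(n) = \frac{41}{5} - \frac{11 \cdot 6^{n}}{5}.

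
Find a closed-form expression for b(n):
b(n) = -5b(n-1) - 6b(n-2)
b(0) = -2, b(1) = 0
Characteristic equation: x² + 5x + 6 = 0, which factors as (x - (-3))(x - (-2)) = 0.
Roots r₁ = -3, r₂ = -2 (distinct).
General solution: b(n) = A·(-3)^n + B·(-2)^n.
From b(0) = -2: A + B = -2.
From b(1) = 0: -3A - 2B = 0.
Solving: A = 4, B = -6.
So b(n) = - 6 \left(-2\right)^{n} + 4 \left(-3\right)^{n}.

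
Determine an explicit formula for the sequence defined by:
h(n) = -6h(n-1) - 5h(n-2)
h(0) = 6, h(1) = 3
Characteristic equation: x² + 6x + 5 = 0, which factors as (x - (-5))(x - (-1)) = 0.
Roots r₁ = -5, r₂ = -1 (distinct).
General solution: h(n) = A·(-5)^n + B·(-1)^n.
From h(0) = 6: A + B = 6.
From h(1) = 3: -5A - B = 3.
Solving: A = - \frac{9}{4}, B = \frac{33}{4}.
So h(n) = \frac{33 \left(-1\right)^{n}}{4} - \frac{9 \left(-5\right)^{n}}{4}.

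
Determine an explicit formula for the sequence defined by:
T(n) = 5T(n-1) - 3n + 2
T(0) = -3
First-order linear with linear forcing.
Homogeneous solution: T_h(n) = A·(5)^n.
Try particular T_p(n) = pn + q. Substituting:
  pn + q = 5(p(n-1) + q) - 3n + 2.
Matching the n-coefficient: p = 5p - 3 ⇒ p = \frac{3}{4}.
Matching constants: q = -5p + 5q + 2 ⇒ q = \frac{7}{16}.
General: T(n) = A·(5)^n + \frac{3 n}{4} + \frac{7}{16}.
Apply T(0) = -3: A + \frac{7}{16} = -3 ⇒ A = - \frac{55}{16}.
So T(n) = - \frac{55 \cdot 5^{n}}{16} + \frac{3 n}{4} + \frac{7}{16}.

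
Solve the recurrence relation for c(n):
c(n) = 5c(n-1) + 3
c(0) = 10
First-order linear non-homogeneous.
Homogeneous solution: c_h(n) = A·(5)^n.
Try constant particular solution c_p = K: K = 5K + 3 ⇒ K = - \frac{3}{4}.
General: c(n) = A·(5)^n - \frac{3}{4}.
Apply c(0) = 10: A - \frac{3}{4} = 10 ⇒ A = \frac{43}{4}.
So c(n) = \frac{43 \cdot 5^{n}}{4} - \frac{3}{4}.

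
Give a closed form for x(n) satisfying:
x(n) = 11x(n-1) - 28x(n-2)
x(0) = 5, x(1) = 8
Characteristic equation: x² - 11x + 28 = 0, which factors as (x - (7))(x - (4)) = 0.
Roots r₁ = 7, r₂ = 4 (distinct).
General solution: x(n) = A·(7)^n + B·(4)^n.
From x(0) = 5: A + B = 5.
From x(1) = 8: 7A + 4B = 8.
Solving: A = -4, B = 9.
So x(n) = 9 \cdot 4^{n} - 4 \cdot 7^{n}.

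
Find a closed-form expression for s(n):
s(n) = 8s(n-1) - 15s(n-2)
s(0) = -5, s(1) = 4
Characteristic equation: x² - 8x + 15 = 0, which factors as (x - (3))(x - (5)) = 0.
Roots r₁ = 3, r₂ = 5 (distinct).
General solution: s(n) = A·(3)^n + B·(5)^n.
From s(0) = -5: A + B = -5.
From s(1) = 4: 3A + 5B = 4.
Solving: A = - \frac{29}{2}, B = \frac{19}{2}.
So s(n) = - \frac{29 \cdot 3^{n}}{2} + \frac{19 \cdot 5^{n}}{2}.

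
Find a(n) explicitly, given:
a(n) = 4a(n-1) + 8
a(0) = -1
First-order linear non-homogeneous.
Homogeneous solution: a_h(n) = A·(4)^n.
Try constant particular solution a_p = K: K = 4K + 8 ⇒ K = - \frac{8}{3}.
General: a(n) = A·(4)^n - \frac{8}{3}.
Apply a(0) = -1: A - \frac{8}{3} = -1 ⇒ A = \frac{5}{3}.
So a(n) = \frac{5 \cdot 4^{n}}{3} - \frac{8}{3}.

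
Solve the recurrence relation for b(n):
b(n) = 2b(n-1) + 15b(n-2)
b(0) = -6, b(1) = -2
Characteristic equation: x² - 2x - 15 = 0, which factors as (x - (-3))(x - (5)) = 0.
Roots r₁ = -3, r₂ = 5 (distinct).
General solution: b(n) = A·(-3)^n + B·(5)^n.
From b(0) = -6: A + B = -6.
From b(1) = -2: -3A + 5B = -2.
Solving: A = - \frac{7}{2}, B = - \frac{5}{2}.
So b(n) = - \frac{7 \left(-3\right)^{n}}{2} - \frac{5 \cdot 5^{n}}{2}.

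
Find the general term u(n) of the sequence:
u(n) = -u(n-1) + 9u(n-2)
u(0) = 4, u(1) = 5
Characteristic equation: x² + x - 9 = 0.
Discriminant Δ = (-1)² + 4·(9) = 37.
Roots r₁,₂ = (-1 ± √37)/2, so r₁ = - \frac{1}{2} + \frac{\sqrt{37}}{2}, r₂ = - \frac{\sqrt{37}}{2} - \frac{1}{2}.
General solution: u(n) = A·r₁^n + B·r₂^n.
From the initial conditions, A + B = 4 and r₁A + r₂B = 5.
Since r₁ - r₂ = √37: A = (5 - (4)r₂)/√37 = \frac{7 \sqrt{37}}{37} + 2, and B = 4 - A = 2 - \frac{7 \sqrt{37}}{37}.
So u(n) = \left(\frac{7 \sqrt{37}}{37} + 2\right)\left(- \frac{1}{2} + \frac{\sqrt{37}}{2}\right)^n + \left(2 - \frac{7 \sqrt{37}}{37}\right)\left(- \frac{\sqrt{37}}{2} - \frac{1}{2}\right)^n.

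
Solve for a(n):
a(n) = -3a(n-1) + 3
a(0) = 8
First-order linear non-homogeneous.
Homogeneous solution: a_h(n) = A·(-3)^n.
Try constant particular solution a_p = K: K = -3K + 3 ⇒ K = \frac{3}{4}.
General: a(n) = A·(-3)^n + \frac{3}{4}.
Apply a(0) = 8: A + \frac{3}{4} = 8 ⇒ A = \frac{29}{4}.
So a(n) = \frac{29 \left(-3\right)^{n}}{4} + \frac{3}{4}.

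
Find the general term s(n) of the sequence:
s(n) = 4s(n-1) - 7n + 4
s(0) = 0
First-order linear with linear forcing.
Homogeneous solution: s_h(n) = A·(4)^n.
Try particular s_p(n) = pn + q. Substituting:
  pn + q = 4(p(n-1) + q) - 7n + 4.
Matching the n-coefficient: p = 4p - 7 ⇒ p = \frac{7}{3}.
Matching constants: q = -4p + 4q + 4 ⇒ q = \frac{16}{9}.
General: s(n) = A·(4)^n + \frac{7 n}{3} + \frac{16}{9}.
Apply s(0) = 0: A + \frac{16}{9} = 0 ⇒ A = - \frac{16}{9}.
So s(n) = - \frac{16 \cdot 4^{n}}{9} + \frac{7 n}{3} + \frac{16}{9}.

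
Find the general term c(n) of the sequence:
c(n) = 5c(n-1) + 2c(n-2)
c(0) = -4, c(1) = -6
Characteristic equation: x² - 5x - 2 = 0.
Discriminant Δ = (5)² + 4·(2) = 33.
Roots r₁,₂ = (5 ± √33)/2, so r₁ = \frac{5}{2} + \frac{\sqrt{33}}{2}, r₂ = \frac{5}{2} - \frac{\sqrt{33}}{2}.
General solution: c(n) = A·r₁^n + B·r₂^n.
From the initial conditions, A + B = -4 and r₁A + r₂B = -6.
Since r₁ - r₂ = √33: A = (-6 - (-4)r₂)/√33 = -2 + \frac{4 \sqrt{33}}{33}, and B = -4 - A = -2 - \frac{4 \sqrt{33}}{33}.
So c(n) = \left(-2 + \frac{4 \sqrt{33}}{33}\right)\left(\frac{5}{2} + \frac{\sqrt{33}}{2}\right)^n + \left(-2 - \frac{4 \sqrt{33}}{33}\right)\left(\frac{5}{2} - \frac{\sqrt{33}}{2}\right)^n.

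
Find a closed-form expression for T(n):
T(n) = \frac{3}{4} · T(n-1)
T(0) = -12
Pure geometric recurrence with ratio \frac{3}{4}.
By induction T(n) = T(0) · (\frac{3}{4})^n = - 12 \left(\frac{3}{4}\right)^{n}.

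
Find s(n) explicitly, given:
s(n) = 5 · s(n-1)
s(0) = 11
Pure geometric recurrence with ratio 5.
By induction s(n) = s(0) · (5)^n = 11 \cdot 5^{n}.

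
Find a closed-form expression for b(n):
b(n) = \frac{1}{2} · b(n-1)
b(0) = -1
Pure geometric recurrence with ratio \frac{1}{2}.
By induction b(n) = b(0) · (\frac{1}{2})^n = - 2^{- n}.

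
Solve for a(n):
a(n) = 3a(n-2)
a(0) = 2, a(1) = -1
Characteristic equation: x² - 3 = 0.
Discriminant Δ = (0)² + 4·(3) = 12.
Roots r₁,₂ = (0 ± √12)/2, so r₁ = \sqrt{3}, r₂ = - \sqrt{3}.
General solution: a(n) = A·r₁^n + B·r₂^n.
From the initial conditions, A + B = 2 and r₁A + r₂B = -1.
Since r₁ - r₂ = √12: A = (-1 - (2)r₂)/√12 = 1 - \frac{\sqrt{3}}{6}, and B = 2 - A = \frac{\sqrt{3}}{6} + 1.
So a(n) = \left(1 - \frac{\sqrt{3}}{6}\right)\left(\sqrt{3}\right)^n + \left(\frac{\sqrt{3}}{6} + 1\right)\left(- \sqrt{3}\right)^n.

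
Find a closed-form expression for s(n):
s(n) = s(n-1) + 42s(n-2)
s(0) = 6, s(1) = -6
Characteristic equation: x² - x - 42 = 0, which factors as (x - (7))(x - (-6)) = 0.
Roots r₁ = 7, r₂ = -6 (distinct).
General solution: s(n) = A·(7)^n + B·(-6)^n.
From s(0) = 6: A + B = 6.
From s(1) = -6: 7A - 6B = -6.
Solving: A = \frac{30}{13}, B = \frac{48}{13}.
So s(n) = \frac{48 \left(-6\right)^{n}}{13} + \frac{30 \cdot 7^{n}}{13}.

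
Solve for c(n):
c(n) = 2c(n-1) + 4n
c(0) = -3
First-order linear with linear forcing.
Homogeneous solution: c_h(n) = A·(2)^n.
Try particular c_p(n) = pn + q. Substituting:
  pn + q = 2(p(n-1) + q) + 4n.
Matching the n-coefficient: p = 2p + 4 ⇒ p = -4.
Matching constants: q = -2p + 2q ⇒ q = -8.
General: c(n) = A·(2)^n - 4 n - 8.
Apply c(0) = -3: A - 8 = -3 ⇒ A = 5.
So c(n) = 5 \cdot 2^{n} - 4 n - 8.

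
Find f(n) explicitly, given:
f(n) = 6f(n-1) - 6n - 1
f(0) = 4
First-order linear with linear forcing.
Homogeneous solution: f_h(n) = A·(6)^n.
Try particular f_p(n) = pn + q. Substituting:
  pn + q = 6(p(n-1) + q) - 6n - 1.
Matching the n-coefficient: p = 6p - 6 ⇒ p = \frac{6}{5}.
Matching constants: q = -6p + 6q - 1 ⇒ q = \frac{41}{25}.
General: f(n) = A·(6)^n + \frac{6 n}{5} + \frac{41}{25}.
Apply f(0) = 4: A + \frac{41}{25} = 4 ⇒ A = \frac{59}{25}.
So f(n) = \frac{59 \cdot 6^{n}}{25} + \frac{6 n}{5} + \frac{41}{25}.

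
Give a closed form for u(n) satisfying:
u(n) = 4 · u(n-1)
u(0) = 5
Pure geometric recurrence with ratio 4.
By induction u(n) = u(0) · (4)^n = 5 \cdot 4^{n}.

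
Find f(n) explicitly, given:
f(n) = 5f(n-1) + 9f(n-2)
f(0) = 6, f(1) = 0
Characteristic equation: x² - 5x - 9 = 0.
Discriminant Δ = (5)² + 4·(9) = 61.
Roots r₁,₂ = (5 ± √61)/2, so r₁ = \frac{5}{2} + \frac{\sqrt{61}}{2}, r₂ = \frac{5}{2} - \frac{\sqrt{61}}{2}.
General solution: f(n) = A·r₁^n + B·r₂^n.
From the initial conditions, A + B = 6 and r₁A + r₂B = 0.
Since r₁ - r₂ = √61: A = (0 - (6)r₂)/√61 = 3 - \frac{15 \sqrt{61}}{61}, and B = 6 - A = \frac{15 \sqrt{61}}{61} + 3.
So f(n) = \left(3 - \frac{15 \sqrt{61}}{61}\right)\left(\frac{5}{2} + \frac{\sqrt{61}}{2}\right)^n + \left(\frac{15 \sqrt{61}}{61} + 3\right)\left(\frac{5}{2} - \frac{\sqrt{61}}{2}\right)^n.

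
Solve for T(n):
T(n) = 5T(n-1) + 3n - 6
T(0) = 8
First-order linear with linear forcing.
Homogeneous solution: T_h(n) = A·(5)^n.
Try particular T_p(n) = pn + q. Substituting:
  pn + q = 5(p(n-1) + q) + 3n - 6.
Matching the n-coefficient: p = 5p + 3 ⇒ p = - \frac{3}{4}.
Matching constants: q = -5p + 5q - 6 ⇒ q = \frac{9}{16}.
General: T(n) = A·(5)^n - \frac{3 n}{4} + \frac{9}{16}.
Apply T(0) = 8: A + \frac{9}{16} = 8 ⇒ A = \frac{119}{16}.
So T(n) = \frac{119 \cdot 5^{n}}{16} - \frac{3 n}{4} + \frac{9}{16}.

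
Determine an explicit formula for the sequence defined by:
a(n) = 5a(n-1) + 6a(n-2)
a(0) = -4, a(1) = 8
Characteristic equation: x² - 5x - 6 = 0, which factors as (x - (-1))(x - (6)) = 0.
Roots r₁ = -1, r₂ = 6 (distinct).
General solution: a(n) = A·(-1)^n + B·(6)^n.
From a(0) = -4: A + B = -4.
From a(1) = 8: -A + 6B = 8.
Solving: A = - \frac{32}{7}, B = \frac{4}{7}.
So a(n) = - \frac{32 \left(-1\right)^{n}}{7} + \frac{4 \cdot 6^{n}}{7}.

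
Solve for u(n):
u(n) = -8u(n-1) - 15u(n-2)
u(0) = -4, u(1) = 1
Characteristic equation: x² + 8x + 15 = 0, which factors as (x - (-3))(x - (-5)) = 0.
Roots r₁ = -3, r₂ = -5 (distinct).
General solution: u(n) = A·(-3)^n + B·(-5)^n.
From u(0) = -4: A + B = -4.
From u(1) = 1: -3A - 5B = 1.
Solving: A = - \frac{19}{2}, B = \frac{11}{2}.
So u(n) = - \frac{19 \left(-3\right)^{n}}{2} + \frac{11 \left(-5\right)^{n}}{2}.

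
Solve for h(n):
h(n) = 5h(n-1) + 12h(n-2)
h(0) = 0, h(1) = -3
Characteristic equation: x² - 5x - 12 = 0.
Discriminant Δ = (5)² + 4·(12) = 73.
Roots r₁,₂ = (5 ± √73)/2, so r₁ = \frac{5}{2} + \frac{\sqrt{73}}{2}, r₂ = \frac{5}{2} - \frac{\sqrt{73}}{2}.
General solution: h(n) = A·r₁^n + B·r₂^n.
From the initial conditions, A + B = 0 and r₁A + r₂B = -3.
Since r₁ - r₂ = √73: A = (-3 - (0)r₂)/√73 = - \frac{3 \sqrt{73}}{73}, and B = 0 - A = \frac{3 \sqrt{73}}{73}.
So h(n) = \left(- \frac{3 \sqrt{73}}{73}\right)\left(\frac{5}{2} + \frac{\sqrt{73}}{2}\right)^n + \left(\frac{3 \sqrt{73}}{73}\right)\left(\frac{5}{2} - \frac{\sqrt{73}}{2}\right)^n.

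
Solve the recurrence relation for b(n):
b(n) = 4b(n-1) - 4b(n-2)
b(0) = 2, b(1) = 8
Characteristic equation: x² - 4x + 4 = 0, which is (x - (2))².
Repeated root r = 2.
General solution: b(n) = (A + Bn)·(2)^n.
From b(0) = 2: A = 2.
From b(1) = 8: (A + B)·(2) = 8 ⇒ B = 2.
So b(n) = \left(2 n + 2\right) \cdot (2)^n.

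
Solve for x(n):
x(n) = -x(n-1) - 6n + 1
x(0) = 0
First-order linear with linear forcing.
Homogeneous solution: x_h(n) = A·(-1)^n.
Try particular x_p(n) = pn + q. Substituting:
  pn + q = -(p(n-1) + q) - 6n + 1.
Matching the n-coefficient: p = -p - 6 ⇒ p = -3.
Matching constants: q = p - q + 1 ⇒ q = -1.
General: x(n) = A·(-1)^n - 3 n - 1.
Apply x(0) = 0: A - 1 = 0 ⇒ A = 1.
So x(n) = \left(-1\right)^{n} - 3 n - 1.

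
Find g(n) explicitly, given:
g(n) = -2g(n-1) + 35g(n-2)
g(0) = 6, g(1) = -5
Characteristic equation: x² + 2x - 35 = 0, which factors as (x - (5))(x - (-7)) = 0.
Roots r₁ = 5, r₂ = -7 (distinct).
General solution: g(n) = A·(5)^n + B·(-7)^n.
From g(0) = 6: A + B = 6.
From g(1) = -5: 5A - 7B = -5.
Solving: A = \frac{37}{12}, B = \frac{35}{12}.
So g(n) = \frac{35 \left(-7\right)^{n}}{12} + \frac{37 \cdot 5^{n}}{12}.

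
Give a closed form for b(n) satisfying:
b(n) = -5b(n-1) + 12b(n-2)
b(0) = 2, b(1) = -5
Characteristic equation: x² + 5x - 12 = 0.
Discriminant Δ = (-5)² + 4·(12) = 73.
Roots r₁,₂ = (-5 ± √73)/2, so r₁ = - \frac{5}{2} + \frac{\sqrt{73}}{2}, r₂ = - \frac{\sqrt{73}}{2} - \frac{5}{2}.
General solution: b(n) = A·r₁^n + B·r₂^n.
From the initial conditions, A + B = 2 and r₁A + r₂B = -5.
Since r₁ - r₂ = √73: A = (-5 - (2)r₂)/√73 = 1, and B = 2 - A = 1.
So b(n) = \left(1\right)\left(- \frac{5}{2} + \frac{\sqrt{73}}{2}\right)^n + \left(1\right)\left(- \frac{\sqrt{73}}{2} - \frac{5}{2}\right)^n.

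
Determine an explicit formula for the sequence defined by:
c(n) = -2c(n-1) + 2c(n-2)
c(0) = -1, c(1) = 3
Characteristic equation: x² + 2x - 2 = 0.
Discriminant Δ = (-2)² + 4·(2) = 12.
Roots r₁,₂ = (-2 ± √12)/2, so r₁ = -1 + \sqrt{3}, r₂ = - \sqrt{3} - 1.
General solution: c(n) = A·r₁^n + B·r₂^n.
From the initial conditions, A + B = -1 and r₁A + r₂B = 3.
Since r₁ - r₂ = √12: A = (3 - (-1)r₂)/√12 = - \frac{1}{2} + \frac{\sqrt{3}}{3}, and B = -1 - A = - \frac{\sqrt{3}}{3} - \frac{1}{2}.
So c(n) = \left(- \frac{1}{2} + \frac{\sqrt{3}}{3}\right)\left(-1 + \sqrt{3}\right)^n + \left(- \frac{\sqrt{3}}{3} - \frac{1}{2}\right)\left(- \sqrt{3} - 1\right)^n.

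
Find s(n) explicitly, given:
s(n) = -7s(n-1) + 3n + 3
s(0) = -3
First-order linear with linear forcing.
Homogeneous solution: s_h(n) = A·(-7)^n.
Try particular s_p(n) = pn + q. Substituting:
  pn + q = -7(p(n-1) + q) + 3n + 3.
Matching the n-coefficient: p = -7p + 3 ⇒ p = \frac{3}{8}.
Matching constants: q = 7p - 7q + 3 ⇒ q = \frac{45}{64}.
General: s(n) = A·(-7)^n + \frac{3 n}{8} + \frac{45}{64}.
Apply s(0) = -3: A + \frac{45}{64} = -3 ⇒ A = - \frac{237}{64}.
So s(n) = - \frac{237 \left(-7\right)^{n}}{64} + \frac{3 n}{8} + \frac{45}{64}.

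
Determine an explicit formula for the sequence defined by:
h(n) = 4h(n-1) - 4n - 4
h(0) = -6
First-order linear with linear forcing.
Homogeneous solution: h_h(n) = A·(4)^n.
Try particular h_p(n) = pn + q. Substituting:
  pn + q = 4(p(n-1) + q) - 4n - 4.
Matching the n-coefficient: p = 4p - 4 ⇒ p = \frac{4}{3}.
Matching constants: q = -4p + 4q - 4 ⇒ q = \frac{28}{9}.
General: h(n) = A·(4)^n + \frac{4 n}{3} + \frac{28}{9}.
Apply h(0) = -6: A + \frac{28}{9} = -6 ⇒ A = - \frac{82}{9}.
So h(n) = - \frac{82 \cdot 4^{n}}{9} + \frac{4 n}{3} + \frac{28}{9}.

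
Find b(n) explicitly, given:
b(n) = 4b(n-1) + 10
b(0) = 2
First-order linear non-homogeneous.
Homogeneous solution: b_h(n) = A·(4)^n.
Try constant particular solution b_p = K: K = 4K + 10 ⇒ K = - \frac{10}{3}.
General: b(n) = A·(4)^n - \frac{10}{3}.
Apply b(0) = 2: A - \frac{10}{3} = 2 ⇒ A = \frac{16}{3}.
So b(n) = \frac{16 \cdot 4^{n}}{3} - \frac{10}{3}.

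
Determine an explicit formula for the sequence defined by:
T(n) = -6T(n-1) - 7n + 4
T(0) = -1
First-order linear with linear forcing.
Homogeneous solution: T_h(n) = A·(-6)^n.
Try particular T_p(n) = pn + q. Substituting:
  pn + q = -6(p(n-1) + q) - 7n + 4.
Matching the n-coefficient: p = -6p - 7 ⇒ p = -1.
Matching constants: q = 6p - 6q + 4 ⇒ q = - \frac{2}{7}.
General: T(n) = A·(-6)^n - n - \frac{2}{7}.
Apply T(0) = -1: A - \frac{2}{7} = -1 ⇒ A = - \frac{5}{7}.
So T(n) = - \frac{5 \left(-6\right)^{n}}{7} - n - \frac{2}{7}.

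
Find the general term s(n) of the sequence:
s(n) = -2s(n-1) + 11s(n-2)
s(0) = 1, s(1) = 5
Characteristic equation: x² + 2x - 11 = 0.
Discriminant Δ = (-2)² + 4·(11) = 48.
Roots r₁,₂ = (-2 ± √48)/2, so r₁ = -1 + 2 \sqrt{3}, r₂ = - 2 \sqrt{3} - 1.
General solution: s(n) = A·r₁^n + B·r₂^n.
From the initial conditions, A + B = 1 and r₁A + r₂B = 5.
Since r₁ - r₂ = √48: A = (5 - (1)r₂)/√48 = \frac{1}{2} + \frac{\sqrt{3}}{2}, and B = 1 - A = \frac{1}{2} - \frac{\sqrt{3}}{2}.
So s(n) = \left(\frac{1}{2} + \frac{\sqrt{3}}{2}\right)\left(-1 + 2 \sqrt{3}\right)^n + \left(\frac{1}{2} - \frac{\sqrt{3}}{2}\right)\left(- 2 \sqrt{3} - 1\right)^n.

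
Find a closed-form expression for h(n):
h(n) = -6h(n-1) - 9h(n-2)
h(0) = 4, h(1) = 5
Characteristic equation: x² + 6x + 9 = 0, which is (x - (-3))².
Repeated root r = -3.
General solution: h(n) = (A + Bn)·(-3)^n.
From h(0) = 4: A = 4.
From h(1) = 5: (A + B)·(-3) = 5 ⇒ B = - \frac{17}{3}.
So h(n) = \left(4 - \frac{17 n}{3}\right) \cdot (-3)^n.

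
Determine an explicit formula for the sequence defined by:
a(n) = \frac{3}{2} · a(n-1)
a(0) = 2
Pure geometric recurrence with ratio \frac{3}{2}.
By induction a(n) = a(0) · (\frac{3}{2})^n = 2 \left(\frac{3}{2}\right)^{n}.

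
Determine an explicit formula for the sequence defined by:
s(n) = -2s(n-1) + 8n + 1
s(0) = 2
First-order linear with linear forcing.
Homogeneous solution: s_h(n) = A·(-2)^n.
Try particular s_p(n) = pn + q. Substituting:
  pn + q = -2(p(n-1) + q) + 8n + 1.
Matching the n-coefficient: p = -2p + 8 ⇒ p = \frac{8}{3}.
Matching constants: q = 2p - 2q + 1 ⇒ q = \frac{19}{9}.
General: s(n) = A·(-2)^n + \frac{8 n}{3} + \frac{19}{9}.
Apply s(0) = 2: A + \frac{19}{9} = 2 ⇒ A = - \frac{1}{9}.
So s(n) = - \frac{\left(-2\right)^{n}}{9} + \frac{8 n}{3} + \frac{19}{9}.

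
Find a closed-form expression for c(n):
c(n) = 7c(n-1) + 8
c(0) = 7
First-order linear non-homogeneous.
Homogeneous solution: c_h(n) = A·(7)^n.
Try constant particular solution c_p = K: K = 7K + 8 ⇒ K = - \frac{4}{3}.
General: c(n) = A·(7)^n - \frac{4}{3}.
Apply c(0) = 7: A - \frac{4}{3} = 7 ⇒ A = \frac{25}{3}.
So c(n) = \frac{25 \cdot 7^{n}}{3} - \frac{4}{3}.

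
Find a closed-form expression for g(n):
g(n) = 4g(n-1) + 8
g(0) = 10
First-order linear non-homogeneous.
Homogeneous solution: g_h(n) = A·(4)^n.
Try constant particular solution g_p = K: K = 4K + 8 ⇒ K = - \frac{8}{3}.
General: g(n) = A·(4)^n - \frac{8}{3}.
Apply g(0) = 10: A - \frac{8}{3} = 10 ⇒ A = \frac{38}{3}.
So g(n) = \frac{38 \cdot 4^{n}}{3} - \frac{8}{3}.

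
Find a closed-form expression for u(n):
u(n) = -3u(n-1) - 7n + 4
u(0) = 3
First-order linear with linear forcing.
Homogeneous solution: u_h(n) = A·(-3)^n.
Try particular u_p(n) = pn + q. Substituting:
  pn + q = -3(p(n-1) + q) - 7n + 4.
Matching the n-coefficient: p = -3p - 7 ⇒ p = - \frac{7}{4}.
Matching constants: q = 3p - 3q + 4 ⇒ q = - \frac{5}{16}.
General: u(n) = A·(-3)^n - \frac{7 n}{4} - \frac{5}{16}.
Apply u(0) = 3: A - \frac{5}{16} = 3 ⇒ A = \frac{53}{16}.
So u(n) = \frac{53 \left(-3\right)^{n}}{16} - \frac{7 n}{4} - \frac{5}{16}.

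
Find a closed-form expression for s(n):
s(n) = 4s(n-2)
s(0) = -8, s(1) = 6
Characteristic equation: x² - 4 = 0, which factors as (x - (2))(x - (-2)) = 0.
Roots r₁ = 2, r₂ = -2 (distinct).
General solution: s(n) = A·(2)^n + B·(-2)^n.
From s(0) = -8: A + B = -8.
From s(1) = 6: 2A - 2B = 6.
Solving: A = - \frac{5}{2}, B = - \frac{11}{2}.
So s(n) = - \frac{11 \left(-2\right)^{n}}{2} - \frac{5 \cdot 2^{n}}{2}.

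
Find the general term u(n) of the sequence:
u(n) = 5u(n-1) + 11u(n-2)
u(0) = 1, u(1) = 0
Characteristic equation: x² - 5x - 11 = 0.
Discriminant Δ = (5)² + 4·(11) = 69.
Roots r₁,₂ = (5 ± √69)/2, so r₁ = \frac{5}{2} + \frac{\sqrt{69}}{2}, r₂ = \frac{5}{2} - \frac{\sqrt{69}}{2}.
General solution: u(n) = A·r₁^n + B·r₂^n.
From the initial conditions, A + B = 1 and r₁A + r₂B = 0.
Since r₁ - r₂ = √69: A = (0 - (1)r₂)/√69 = \frac{1}{2} - \frac{5 \sqrt{69}}{138}, and B = 1 - A = \frac{5 \sqrt{69}}{138} + \frac{1}{2}.
So u(n) = \left(\frac{1}{2} - \frac{5 \sqrt{69}}{138}\right)\left(\frac{5}{2} + \frac{\sqrt{69}}{2}\right)^n + \left(\frac{5 \sqrt{69}}{138} + \frac{1}{2}\right)\left(\frac{5}{2} - \frac{\sqrt{69}}{2}\right)^n.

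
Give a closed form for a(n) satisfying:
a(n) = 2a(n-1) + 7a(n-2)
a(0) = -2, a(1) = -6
Characteristic equation: x² - 2x - 7 = 0.
Discriminant Δ = (2)² + 4·(7) = 32.
Roots r₁,₂ = (2 ± √32)/2, so r₁ = 1 + 2 \sqrt{2}, r₂ = 1 - 2 \sqrt{2}.
General solution: a(n) = A·r₁^n + B·r₂^n.
From the initial conditions, A + B = -2 and r₁A + r₂B = -6.
Since r₁ - r₂ = √32: A = (-6 - (-2)r₂)/√32 = -1 - \frac{\sqrt{2}}{2}, and B = -2 - A = -1 + \frac{\sqrt{2}}{2}.
So a(n) = \left(-1 - \frac{\sqrt{2}}{2}\right)\left(1 + 2 \sqrt{2}\right)^n + \left(-1 + \frac{\sqrt{2}}{2}\right)\left(1 - 2 \sqrt{2}\right)^n.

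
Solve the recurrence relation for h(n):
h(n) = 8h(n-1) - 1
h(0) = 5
First-order linear non-homogeneous.
Homogeneous solution: h_h(n) = A·(8)^n.
Try constant particular solution h_p = K: K = 8K - 1 ⇒ K = \frac{1}{7}.
General: h(n) = A·(8)^n + \frac{1}{7}.
Apply h(0) = 5: A + \frac{1}{7} = 5 ⇒ A = \frac{34}{7}.
So h(n) = \frac{34 \cdot 8^{n}}{7} + \frac{1}{7}.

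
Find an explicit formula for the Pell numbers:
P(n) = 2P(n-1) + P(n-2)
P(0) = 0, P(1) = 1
This is the Pell sequence.
Characteristic equation: x² - 2x - 1 = 0; roots r₁ = 1 + \sqrt{2}, r₂ = 1 - \sqrt{2}.
General: P(n) = A·r₁^n + B·r₂^n. Solving with P(0)=0, P(1)=1 gives A = \frac{\sqrt{2}}{4}, B = - \frac{\sqrt{2}}{4}.
So P(n) = \frac{\sqrt{2} \left(- \left(1 - \sqrt{2}\right)^{n} + \left(1 + \sqrt{2}\right)^{n}\right)}{4}.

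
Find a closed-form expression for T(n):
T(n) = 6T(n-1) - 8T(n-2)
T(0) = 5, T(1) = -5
Characteristic equation: x² - 6x + 8 = 0, which factors as (x - (2))(x - (4)) = 0.
Roots r₁ = 2, r₂ = 4 (distinct).
General solution: T(n) = A·(2)^n + B·(4)^n.
From T(0) = 5: A + B = 5.
From T(1) = -5: 2A + 4B = -5.
Solving: A = \frac{25}{2}, B = - \frac{15}{2}.
So T(n) = \frac{25 \cdot 2^{n}}{2} - \frac{15 \cdot 4^{n}}{2}.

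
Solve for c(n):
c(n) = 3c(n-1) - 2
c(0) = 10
First-order linear non-homogeneous.
Homogeneous solution: c_h(n) = A·(3)^n.
Try constant particular solution c_p = K: K = 3K - 2 ⇒ K = 1.
General: c(n) = A·(3)^n + 1.
Apply c(0) = 10: A + 1 = 10 ⇒ A = 9.
So c(n) = 9 \cdot 3^{n} + 1.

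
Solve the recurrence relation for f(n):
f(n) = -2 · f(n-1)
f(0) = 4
Pure geometric recurrence with ratio -2.
By induction f(n) = f(0) · (-2)^n = 4 \left(-2\right)^{n}.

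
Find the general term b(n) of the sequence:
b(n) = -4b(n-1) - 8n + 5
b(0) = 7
First-order linear with linear forcing.
Homogeneous solution: b_h(n) = A·(-4)^n.
Try particular b_p(n) = pn + q. Substituting:
  pn + q = -4(p(n-1) + q) - 8n + 5.
Matching the n-coefficient: p = -4p - 8 ⇒ p = - \frac{8}{5}.
Matching constants: q = 4p - 4q + 5 ⇒ q = - \frac{7}{25}.
General: b(n) = A·(-4)^n - \frac{8 n}{5} - \frac{7}{25}.
Apply b(0) = 7: A - \frac{7}{25} = 7 ⇒ A = \frac{182}{25}.
So b(n) = \frac{182 \left(-4\right)^{n}}{25} - \frac{8 n}{5} - \frac{7}{25}.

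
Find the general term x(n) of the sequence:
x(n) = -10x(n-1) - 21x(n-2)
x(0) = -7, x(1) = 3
Characteristic equation: x² + 10x + 21 = 0, which factors as (x - (-7))(x - (-3)) = 0.
Roots r₁ = -7, r₂ = -3 (distinct).
General solution: x(n) = A·(-7)^n + B·(-3)^n.
From x(0) = -7: A + B = -7.
From x(1) = 3: -7A - 3B = 3.
Solving: A = \frac{9}{2}, B = - \frac{23}{2}.
So x(n) = - \frac{23 \left(-3\right)^{n}}{2} + \frac{9 \left(-7\right)^{n}}{2}.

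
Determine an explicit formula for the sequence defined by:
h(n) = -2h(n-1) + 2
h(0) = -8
First-order linear non-homogeneous.
Homogeneous solution: h_h(n) = A·(-2)^n.
Try constant particular solution h_p = K: K = -2K + 2 ⇒ K = \frac{2}{3}.
General: h(n) = A·(-2)^n + \frac{2}{3}.
Apply h(0) = -8: A + \frac{2}{3} = -8 ⇒ A = - \frac{26}{3}.
So h(n) = \frac{2}{3} - \frac{26 \left(-2\right)^{n}}{3}.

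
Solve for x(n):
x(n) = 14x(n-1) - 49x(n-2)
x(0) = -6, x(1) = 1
Characteristic equation: x² - 14x + 49 = 0, which is (x - (7))².
Repeated root r = 7.
General solution: x(n) = (A + Bn)·(7)^n.
From x(0) = -6: A = -6.
From x(1) = 1: (A + B)·(7) = 1 ⇒ B = \frac{43}{7}.
So x(n) = \left(\frac{43 n}{7} - 6\right) \cdot (7)^n.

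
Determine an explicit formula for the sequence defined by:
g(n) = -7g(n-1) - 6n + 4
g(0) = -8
First-order linear with linear forcing.
Homogeneous solution: g_h(n) = A·(-7)^n.
Try particular g_p(n) = pn + q. Substituting:
  pn + q = -7(p(n-1) + q) - 6n + 4.
Matching the n-coefficient: p = -7p - 6 ⇒ p = - \frac{3}{4}.
Matching constants: q = 7p - 7q + 4 ⇒ q = - \frac{5}{32}.
General: g(n) = A·(-7)^n - \frac{3 n}{4} - \frac{5}{32}.
Apply g(0) = -8: A - \frac{5}{32} = -8 ⇒ A = - \frac{251}{32}.
So g(n) = - \frac{251 \left(-7\right)^{n}}{32} - \frac{3 n}{4} - \frac{5}{32}.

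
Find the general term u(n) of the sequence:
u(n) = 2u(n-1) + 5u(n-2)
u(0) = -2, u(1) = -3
Characteristic equation: x² - 2x - 5 = 0.
Discriminant Δ = (2)² + 4·(5) = 24.
Roots r₁,₂ = (2 ± √24)/2, so r₁ = 1 + \sqrt{6}, r₂ = 1 - \sqrt{6}.
General solution: u(n) = A·r₁^n + B·r₂^n.
From the initial conditions, A + B = -2 and r₁A + r₂B = -3.
Since r₁ - r₂ = √24: A = (-3 - (-2)r₂)/√24 = -1 - \frac{\sqrt{6}}{12}, and B = -2 - A = -1 + \frac{\sqrt{6}}{12}.
So u(n) = \left(-1 - \frac{\sqrt{6}}{12}\right)\left(1 + \sqrt{6}\right)^n + \left(-1 + \frac{\sqrt{6}}{12}\right)\left(1 - \sqrt{6}\right)^n.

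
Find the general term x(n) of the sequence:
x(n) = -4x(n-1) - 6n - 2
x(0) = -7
First-order linear with linear forcing.
Homogeneous solution: x_h(n) = A·(-4)^n.
Try particular x_p(n) = pn + q. Substituting:
  pn + q = -4(p(n-1) + q) - 6n - 2.
Matching the n-coefficient: p = -4p - 6 ⇒ p = - \frac{6}{5}.
Matching constants: q = 4p - 4q - 2 ⇒ q = - \frac{34}{25}.
General: x(n) = A·(-4)^n - \frac{6 n}{5} - \frac{34}{25}.
Apply x(0) = -7: A - \frac{34}{25} = -7 ⇒ A = - \frac{141}{25}.
So x(n) = - \frac{141 \left(-4\right)^{n}}{25} - \frac{6 n}{5} - \frac{34}{25}.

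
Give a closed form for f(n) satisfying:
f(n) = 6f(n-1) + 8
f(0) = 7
First-order linear non-homogeneous.
Homogeneous solution: f_h(n) = A·(6)^n.
Try constant particular solution f_p = K: K = 6K + 8 ⇒ K = - \frac{8}{5}.
General: f(n) = A·(6)^n - \frac{8}{5}.
Apply f(0) = 7: A - \frac{8}{5} = 7 ⇒ A = \frac{43}{5}.
So f(n) = \frac{43 \cdot 6^{n}}{5} - \frac{8}{5}.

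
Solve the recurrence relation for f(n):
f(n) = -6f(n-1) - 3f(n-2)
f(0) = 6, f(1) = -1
Characteristic equation: x² + 6x + 3 = 0.
Discriminant Δ = (-6)² + 4·(-3) = 24.
Roots r₁,₂ = (-6 ± √24)/2, so r₁ = -3 + \sqrt{6}, r₂ = -3 - \sqrt{6}.
General solution: f(n) = A·r₁^n + B·r₂^n.
From the initial conditions, A + B = 6 and r₁A + r₂B = -1.
Since r₁ - r₂ = √24: A = (-1 - (6)r₂)/√24 = 3 + \frac{17 \sqrt{6}}{12}, and B = 6 - A = 3 - \frac{17 \sqrt{6}}{12}.
So f(n) = \left(3 + \frac{17 \sqrt{6}}{12}\right)\left(-3 + \sqrt{6}\right)^n + \left(3 - \frac{17 \sqrt{6}}{12}\right)\left(-3 - \sqrt{6}\right)^n.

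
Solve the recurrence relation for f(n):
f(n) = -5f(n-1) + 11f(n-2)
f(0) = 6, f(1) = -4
Characteristic equation: x² + 5x - 11 = 0.
Discriminant Δ = (-5)² + 4·(11) = 69.
Roots r₁,₂ = (-5 ± √69)/2, so r₁ = - \frac{5}{2} + \frac{\sqrt{69}}{2}, r₂ = - \frac{\sqrt{69}}{2} - \frac{5}{2}.
General solution: f(n) = A·r₁^n + B·r₂^n.
From the initial conditions, A + B = 6 and r₁A + r₂B = -4.
Since r₁ - r₂ = √69: A = (-4 - (6)r₂)/√69 = \frac{11 \sqrt{69}}{69} + 3, and B = 6 - A = 3 - \frac{11 \sqrt{69}}{69}.
So f(n) = \left(\frac{11 \sqrt{69}}{69} + 3\right)\left(- \frac{5}{2} + \frac{\sqrt{69}}{2}\right)^n + \left(3 - \frac{11 \sqrt{69}}{69}\right)\left(- \frac{\sqrt{69}}{2} - \frac{5}{2}\right)^n.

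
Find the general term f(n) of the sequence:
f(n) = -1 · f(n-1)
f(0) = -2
Pure geometric recurrence with ratio -1.
By induction f(n) = f(0) · (-1)^n = - 2 \left(-1\right)^{n}.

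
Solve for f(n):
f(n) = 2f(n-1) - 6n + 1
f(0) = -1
First-order linear with linear forcing.
Homogeneous solution: f_h(n) = A·(2)^n.
Try particular f_p(n) = pn + q. Substituting:
  pn + q = 2(p(n-1) + q) - 6n + 1.
Matching the n-coefficient: p = 2p - 6 ⇒ p = 6.
Matching constants: q = -2p + 2q + 1 ⇒ q = 11.
General: f(n) = A·(2)^n + 6 n + 11.
Apply f(0) = -1: A + 11 = -1 ⇒ A = -12.
So f(n) = - 12 \cdot 2^{n} + 6 n + 11.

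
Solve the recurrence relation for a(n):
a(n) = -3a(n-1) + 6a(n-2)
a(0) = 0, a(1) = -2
Characteristic equation: x² + 3x - 6 = 0.
Discriminant Δ = (-3)² + 4·(6) = 33.
Roots r₁,₂ = (-3 ± √33)/2, so r₁ = - \frac{3}{2} + \frac{\sqrt{33}}{2}, r₂ = - \frac{\sqrt{33}}{2} - \frac{3}{2}.
General solution: a(n) = A·r₁^n + B·r₂^n.
From the initial conditions, A + B = 0 and r₁A + r₂B = -2.
Since r₁ - r₂ = √33: A = (-2 - (0)r₂)/√33 = - \frac{2 \sqrt{33}}{33}, and B = 0 - A = \frac{2 \sqrt{33}}{33}.
So a(n) = \left(- \frac{2 \sqrt{33}}{33}\right)\left(- \frac{3}{2} + \frac{\sqrt{33}}{2}\right)^n + \left(\frac{2 \sqrt{33}}{33}\right)\left(- \frac{\sqrt{33}}{2} - \frac{3}{2}\right)^n.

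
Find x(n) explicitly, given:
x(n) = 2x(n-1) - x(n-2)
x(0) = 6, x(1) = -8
Characteristic equation: x² - 2x + 1 = 0, which is (x - (1))².
Repeated root r = 1.
General solution: x(n) = (A + Bn)·(1)^n.
From x(0) = 6: A = 6.
From x(1) = -8: (A + B)·(1) = -8 ⇒ B = -14.
So x(n) = \left(6 - 14 n\right) \cdot (1)^n.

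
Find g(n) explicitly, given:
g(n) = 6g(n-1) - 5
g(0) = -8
First-order linear non-homogeneous.
Homogeneous solution: g_h(n) = A·(6)^n.
Try constant particular solution g_p = K: K = 6K - 5 ⇒ K = 1.
General: g(n) = A·(6)^n + 1.
Apply g(0) = -8: A + 1 = -8 ⇒ A = -9.
So g(n) = 1 - 9 \cdot 6^{n}.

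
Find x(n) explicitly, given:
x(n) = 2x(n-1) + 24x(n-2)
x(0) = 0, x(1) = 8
Characteristic equation: x² - 2x - 24 = 0, which factors as (x - (-4))(x - (6)) = 0.
Roots r₁ = -4, r₂ = 6 (distinct).
General solution: x(n) = A·(-4)^n + B·(6)^n.
From x(0) = 0: A + B = 0.
From x(1) = 8: -4A + 6B = 8.
Solving: A = - \frac{4}{5}, B = \frac{4}{5}.
So x(n) = - \frac{4 \left(-4\right)^{n}}{5} + \frac{4 \cdot 6^{n}}{5}.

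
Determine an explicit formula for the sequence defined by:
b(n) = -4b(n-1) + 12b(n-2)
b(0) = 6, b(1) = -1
Characteristic equation: x² + 4x - 12 = 0, which factors as (x - (2))(x - (-6)) = 0.
Roots r₁ = 2, r₂ = -6 (distinct).
General solution: b(n) = A·(2)^n + B·(-6)^n.
From b(0) = 6: A + B = 6.
From b(1) = -1: 2A - 6B = -1.
Solving: A = \frac{35}{8}, B = \frac{13}{8}.
So b(n) = \frac{13 \left(-6\right)^{n}}{8} + \frac{35 \cdot 2^{n}}{8}.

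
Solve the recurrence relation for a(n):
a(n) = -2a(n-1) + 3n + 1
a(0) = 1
First-order linear with linear forcing.
Homogeneous solution: a_h(n) = A·(-2)^n.
Try particular a_p(n) = pn + q. Substituting:
  pn + q = -2(p(n-1) + q) + 3n + 1.
Matching the n-coefficient: p = -2p + 3 ⇒ p = 1.
Matching constants: q = 2p - 2q + 1 ⇒ q = 1.
General: a(n) = A·(-2)^n + n + 1.
Apply a(0) = 1: A + 1 = 1 ⇒ A = 0.
So a(n) = n + 1.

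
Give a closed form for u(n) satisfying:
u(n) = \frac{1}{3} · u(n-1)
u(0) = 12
Pure geometric recurrence with ratio \frac{1}{3}.
By induction u(n) = u(0) · (\frac{1}{3})^n = 12 \cdot 3^{- n}.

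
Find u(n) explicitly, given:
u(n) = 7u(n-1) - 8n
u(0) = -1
First-order linear with linear forcing.
Homogeneous solution: u_h(n) = A·(7)^n.
Try particular u_p(n) = pn + q. Substituting:
  pn + q = 7(p(n-1) + q) - 8n.
Matching the n-coefficient: p = 7p - 8 ⇒ p = \frac{4}{3}.
Matching constants: q = -7p + 7q ⇒ q = \frac{14}{9}.
General: u(n) = A·(7)^n + \frac{4 n}{3} + \frac{14}{9}.
Apply u(0) = -1: A + \frac{14}{9} = -1 ⇒ A = - \frac{23}{9}.
So u(n) = - \frac{23 \cdot 7^{n}}{9} + \frac{4 n}{3} + \frac{14}{9}.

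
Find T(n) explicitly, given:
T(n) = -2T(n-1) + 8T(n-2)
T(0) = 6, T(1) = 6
Characteristic equation: x² + 2x - 8 = 0, which factors as (x - (2))(x - (-4)) = 0.
Roots r₁ = 2, r₂ = -4 (distinct).
General solution: T(n) = A·(2)^n + B·(-4)^n.
From T(0) = 6: A + B = 6.
From T(1) = 6: 2A - 4B = 6.
Solving: A = 5, B = 1.
So T(n) = \left(-4\right)^{n} + 5 \cdot 2^{n}.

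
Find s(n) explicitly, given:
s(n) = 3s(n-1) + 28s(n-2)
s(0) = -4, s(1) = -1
Characteristic equation: x² - 3x - 28 = 0, which factors as (x - (-4))(x - (7)) = 0.
Roots r₁ = -4, r₂ = 7 (distinct).
General solution: s(n) = A·(-4)^n + B·(7)^n.
From s(0) = -4: A + B = -4.
From s(1) = -1: -4A + 7B = -1.
Solving: A = - \frac{27}{11}, B = - \frac{17}{11}.
So s(n) = - \frac{27 \left(-4\right)^{n}}{11} - \frac{17 \cdot 7^{n}}{11}.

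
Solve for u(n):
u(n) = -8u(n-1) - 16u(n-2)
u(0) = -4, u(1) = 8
Characteristic equation: x² + 8x + 16 = 0, which is (x - (-4))².
Repeated root r = -4.
General solution: u(n) = (A + Bn)·(-4)^n.
From u(0) = -4: A = -4.
From u(1) = 8: (A + B)·(-4) = 8 ⇒ B = 2.
So u(n) = \left(2 n - 4\right) \cdot (-4)^n.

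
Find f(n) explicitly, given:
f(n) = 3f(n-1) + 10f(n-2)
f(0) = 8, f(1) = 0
Characteristic equation: x² - 3x - 10 = 0, which factors as (x - (5))(x - (-2)) = 0.
Roots r₁ = 5, r₂ = -2 (distinct).
General solution: f(n) = A·(5)^n + B·(-2)^n.
From f(0) = 8: A + B = 8.
From f(1) = 0: 5A - 2B = 0.
Solving: A = \frac{16}{7}, B = \frac{40}{7}.
So f(n) = \frac{40 \left(-2\right)^{n}}{7} + \frac{16 \cdot 5^{n}}{7}.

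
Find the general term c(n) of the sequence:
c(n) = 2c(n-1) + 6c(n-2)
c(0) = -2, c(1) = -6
Characteristic equation: x² - 2x - 6 = 0.
Discriminant Δ = (2)² + 4·(6) = 28.
Roots r₁,₂ = (2 ± √28)/2, so r₁ = 1 + \sqrt{7}, r₂ = 1 - \sqrt{7}.
General solution: c(n) = A·r₁^n + B·r₂^n.
From the initial conditions, A + B = -2 and r₁A + r₂B = -6.
Since r₁ - r₂ = √28: A = (-6 - (-2)r₂)/√28 = -1 - \frac{2 \sqrt{7}}{7}, and B = -2 - A = -1 + \frac{2 \sqrt{7}}{7}.
So c(n) = \left(-1 - \frac{2 \sqrt{7}}{7}\right)\left(1 + \sqrt{7}\right)^n + \left(-1 + \frac{2 \sqrt{7}}{7}\right)\left(1 - \sqrt{7}\right)^n.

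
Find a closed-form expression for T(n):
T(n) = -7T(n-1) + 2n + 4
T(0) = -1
First-order linear with linear forcing.
Homogeneous solution: T_h(n) = A·(-7)^n.
Try particular T_p(n) = pn + q. Substituting:
  pn + q = -7(p(n-1) + q) + 2n + 4.
Matching the n-coefficient: p = -7p + 2 ⇒ p = \frac{1}{4}.
Matching constants: q = 7p - 7q + 4 ⇒ q = \frac{23}{32}.
General: T(n) = A·(-7)^n + \frac{n}{4} + \frac{23}{32}.
Apply T(0) = -1: A + \frac{23}{32} = -1 ⇒ A = - \frac{55}{32}.
So T(n) = - \frac{55 \left(-7\right)^{n}}{32} + \frac{n}{4} + \frac{23}{32}.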